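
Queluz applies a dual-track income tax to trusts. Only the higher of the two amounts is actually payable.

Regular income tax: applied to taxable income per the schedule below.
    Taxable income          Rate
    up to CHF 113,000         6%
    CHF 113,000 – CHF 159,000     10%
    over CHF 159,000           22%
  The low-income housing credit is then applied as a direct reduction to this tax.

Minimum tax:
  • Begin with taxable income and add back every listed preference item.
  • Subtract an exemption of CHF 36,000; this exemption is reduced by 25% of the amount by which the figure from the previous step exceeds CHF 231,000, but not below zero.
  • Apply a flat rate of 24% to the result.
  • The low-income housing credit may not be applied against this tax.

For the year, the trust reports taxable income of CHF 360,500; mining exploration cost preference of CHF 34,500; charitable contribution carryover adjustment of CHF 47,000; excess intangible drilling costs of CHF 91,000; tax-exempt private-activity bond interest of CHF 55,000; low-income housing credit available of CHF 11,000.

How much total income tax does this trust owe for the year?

Regular income tax:
  CHF 113,000 × 6% = CHF 6,780
  CHF 46,000 × 10% = CHF 4,600
  CHF 201,500 × 22% = CHF 44,330
  → CHF 55,710
  Less low-income housing credit CHF 11,000 → CHF 44,710

Minimum tax:
  Adjusted income: CHF 360,500 + CHF 34,500 + CHF 47,000 + CHF 91,000 + CHF 55,000 = CHF 588,000
  Exemption: 25% × (CHF 588,000 − CHF 231,000) = CHF 89,250 ≥ CHF 36,000, so the exemption is fully phased out
  Base: CHF 588,000 − CHF 0 = CHF 588,000
  CHF 588,000 × 24% = CHF 141,120

CHF 141,120 > CHF 44,710, so the minimum tax is the binding amount.

CHF 141,120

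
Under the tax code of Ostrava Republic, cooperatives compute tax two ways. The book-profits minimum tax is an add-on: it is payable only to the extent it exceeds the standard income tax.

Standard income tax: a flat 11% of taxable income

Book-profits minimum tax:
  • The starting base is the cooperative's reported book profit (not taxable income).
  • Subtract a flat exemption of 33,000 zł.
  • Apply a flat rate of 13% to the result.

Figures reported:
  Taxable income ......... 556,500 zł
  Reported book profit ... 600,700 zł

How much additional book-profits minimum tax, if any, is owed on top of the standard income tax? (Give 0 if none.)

Standard income tax:
  556,500 zł × 11% = 61,215 zł

Book-profits minimum tax:
  Base (reported book profit): 600,700 zł
  Less exemption 33,000 zł → base 567,700 zł
  567,700 zł × 13% = 73,801 zł

Excess of book-profits minimum tax over standard income tax: 73,801 zł − 61,215 zł = 12,586 zł.

12,586 zł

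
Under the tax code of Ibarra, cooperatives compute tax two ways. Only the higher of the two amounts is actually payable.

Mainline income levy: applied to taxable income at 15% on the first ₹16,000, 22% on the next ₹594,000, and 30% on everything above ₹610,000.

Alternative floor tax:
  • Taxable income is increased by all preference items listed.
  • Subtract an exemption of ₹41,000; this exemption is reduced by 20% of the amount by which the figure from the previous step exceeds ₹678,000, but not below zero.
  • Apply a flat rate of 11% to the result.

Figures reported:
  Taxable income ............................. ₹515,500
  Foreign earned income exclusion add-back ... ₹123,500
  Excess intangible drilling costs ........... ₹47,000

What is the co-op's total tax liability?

₹112,290

Mainline income levy:
  ₹16,000 × 15% = ₹2,400
  ₹499,500 × 22% = ₹109,890
  → ₹112,290

Alternative floor tax:
  Adjusted income: ₹515,500 + ₹123,500 + ₹47,000 = ₹686,000
  Exemption: ₹41,000 − 20% × (₹686,000 − ₹678,000) = ₹41,000 − ₹1,600 = ₹39,400
  Base: ₹686,000 − ₹39,400 = ₹646,600
  ₹646,600 × 11% = ₹71,126

₹112,290 > ₹71,126, so the mainline income levy governs.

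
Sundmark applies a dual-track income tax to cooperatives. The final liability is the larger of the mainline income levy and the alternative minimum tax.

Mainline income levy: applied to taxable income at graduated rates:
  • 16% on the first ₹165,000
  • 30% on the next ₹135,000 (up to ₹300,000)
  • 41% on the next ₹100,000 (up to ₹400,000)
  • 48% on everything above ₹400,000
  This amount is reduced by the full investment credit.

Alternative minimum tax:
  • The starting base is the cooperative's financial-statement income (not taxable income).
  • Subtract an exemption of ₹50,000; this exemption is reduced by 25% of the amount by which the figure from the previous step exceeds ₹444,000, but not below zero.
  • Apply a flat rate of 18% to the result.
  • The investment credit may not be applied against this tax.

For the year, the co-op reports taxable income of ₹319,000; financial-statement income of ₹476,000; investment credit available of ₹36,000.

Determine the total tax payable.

₹78,120

Mainline income levy:
  ₹165,000 × 16% = ₹26,400
  ₹135,000 × 30% = ₹40,500
  ₹19,000 × 41% = ₹7,790
  → ₹74,690
  Less investment credit ₹36,000 → ₹38,690

Alternative minimum tax:
  Base (financial-statement income): ₹476,000
  Exemption: ₹50,000 − 25% × (₹476,000 − ₹444,000) = ₹50,000 − ₹8,000 = ₹42,000
  Base: ₹476,000 − ₹42,000 = ₹434,000
  ₹434,000 × 18% = ₹78,120

₹78,120 > ₹38,690, so the alternative minimum tax is the binding amount.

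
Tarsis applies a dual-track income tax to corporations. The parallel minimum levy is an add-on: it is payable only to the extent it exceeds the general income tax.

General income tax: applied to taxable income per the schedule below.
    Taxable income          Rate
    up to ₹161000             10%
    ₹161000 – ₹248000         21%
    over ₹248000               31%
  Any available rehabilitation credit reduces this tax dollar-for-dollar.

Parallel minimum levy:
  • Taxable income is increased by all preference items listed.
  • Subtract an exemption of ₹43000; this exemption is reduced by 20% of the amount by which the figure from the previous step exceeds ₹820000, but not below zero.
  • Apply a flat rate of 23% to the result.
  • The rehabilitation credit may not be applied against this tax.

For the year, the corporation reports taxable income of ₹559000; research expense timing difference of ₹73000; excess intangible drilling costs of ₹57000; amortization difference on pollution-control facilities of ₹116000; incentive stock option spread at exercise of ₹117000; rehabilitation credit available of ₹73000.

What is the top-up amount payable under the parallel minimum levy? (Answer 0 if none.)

General income tax:
  ₹161000 × 10% = ₹16100
  ₹87000 × 21% = ₹18270
  ₹311000 × 31% = ₹96410
  → ₹130780
  Less rehabilitation credit ₹73000 → ₹57780

Parallel minimum levy:
  Adjusted income: ₹559000 + ₹73000 + ₹57000 + ₹116000 + ₹117000 = ₹922000
  Exemption: ₹43000 − 20% × (₹922000 − ₹820000) = ₹43000 − ₹20400 = ₹22600
  Base: ₹922000 − ₹22600 = ₹899400
  ₹899400 × 23% = ₹206862

Excess of parallel minimum levy over general income tax: ₹206862 − ₹57780 = ₹149082.

₹149082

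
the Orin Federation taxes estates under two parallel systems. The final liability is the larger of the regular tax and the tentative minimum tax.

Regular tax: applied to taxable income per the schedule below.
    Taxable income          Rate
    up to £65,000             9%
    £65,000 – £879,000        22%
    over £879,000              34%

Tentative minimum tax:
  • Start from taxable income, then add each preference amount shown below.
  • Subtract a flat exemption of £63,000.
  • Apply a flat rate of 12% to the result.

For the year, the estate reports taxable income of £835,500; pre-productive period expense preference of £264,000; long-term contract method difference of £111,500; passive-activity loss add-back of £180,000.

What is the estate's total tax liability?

Tentative minimum tax:
  Adjusted income: £835,500 + £264,000 + £111,500 + £180,000 = £1,391,000
  Less exemption £63,000 → base £1,328,000
  £1,328,000 × 12% = £159,360

Regular tax:
  £65,000 × 9% = £5,850
  £770,500 × 22% = £169,510
  → £175,360

£175,360 > £159,360, so the regular tax governs.

£175,360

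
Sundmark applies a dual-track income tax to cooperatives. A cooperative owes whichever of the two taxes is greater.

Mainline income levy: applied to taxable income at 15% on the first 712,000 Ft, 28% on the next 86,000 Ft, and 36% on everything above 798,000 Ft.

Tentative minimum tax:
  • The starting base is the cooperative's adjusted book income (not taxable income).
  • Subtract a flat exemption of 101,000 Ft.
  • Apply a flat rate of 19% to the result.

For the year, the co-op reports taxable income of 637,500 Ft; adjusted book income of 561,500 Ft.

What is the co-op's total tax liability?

Mainline income levy:
  637,500 Ft × 15% = 95,625 Ft

Tentative minimum tax:
  Base (adjusted book income): 561,500 Ft
  Less exemption 101,000 Ft → base 460,500 Ft
  460,500 Ft × 19% = 87,495 Ft

95,625 Ft > 87,495 Ft, so the mainline income levy governs.

95,625 Ft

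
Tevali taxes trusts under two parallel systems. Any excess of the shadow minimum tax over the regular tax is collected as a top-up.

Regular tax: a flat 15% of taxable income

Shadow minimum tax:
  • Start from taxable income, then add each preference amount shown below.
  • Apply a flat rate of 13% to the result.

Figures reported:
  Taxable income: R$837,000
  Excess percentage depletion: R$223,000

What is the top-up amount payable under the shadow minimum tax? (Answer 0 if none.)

Shadow minimum tax:
  Adjusted income: R$837,000 + R$223,000 = R$1,060,000
  R$1,060,000 × 13% = R$137,800

Regular tax:
  R$837,000 × 15% = R$125,550

Excess of shadow minimum tax over regular tax: R$137,800 − R$125,550 = R$12,250.

R$12,250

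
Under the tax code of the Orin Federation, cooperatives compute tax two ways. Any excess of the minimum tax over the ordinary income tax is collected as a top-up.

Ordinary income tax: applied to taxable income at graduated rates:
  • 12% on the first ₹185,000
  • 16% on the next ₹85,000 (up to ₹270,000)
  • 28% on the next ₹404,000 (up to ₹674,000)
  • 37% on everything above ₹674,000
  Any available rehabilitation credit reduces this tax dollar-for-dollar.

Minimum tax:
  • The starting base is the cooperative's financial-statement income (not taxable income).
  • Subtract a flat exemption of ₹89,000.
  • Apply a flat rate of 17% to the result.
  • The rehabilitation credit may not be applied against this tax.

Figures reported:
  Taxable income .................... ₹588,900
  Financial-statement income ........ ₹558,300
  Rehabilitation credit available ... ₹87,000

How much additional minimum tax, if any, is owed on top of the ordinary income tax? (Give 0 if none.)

₹41,689

Ordinary income tax:
  ₹185,000 × 12% = ₹22,200
  ₹85,000 × 16% = ₹13,600
  ₹318,900 × 28% = ₹89,292
  → ₹125,092
  Less rehabilitation credit ₹87,000 → ₹38,092

Minimum tax:
  Base (financial-statement income): ₹558,300
  Less exemption ₹89,000 → base ₹469,300
  ₹469,300 × 17% = ₹79,781

Excess of minimum tax over ordinary income tax: ₹79,781 − ₹38,092 = ₹41,689.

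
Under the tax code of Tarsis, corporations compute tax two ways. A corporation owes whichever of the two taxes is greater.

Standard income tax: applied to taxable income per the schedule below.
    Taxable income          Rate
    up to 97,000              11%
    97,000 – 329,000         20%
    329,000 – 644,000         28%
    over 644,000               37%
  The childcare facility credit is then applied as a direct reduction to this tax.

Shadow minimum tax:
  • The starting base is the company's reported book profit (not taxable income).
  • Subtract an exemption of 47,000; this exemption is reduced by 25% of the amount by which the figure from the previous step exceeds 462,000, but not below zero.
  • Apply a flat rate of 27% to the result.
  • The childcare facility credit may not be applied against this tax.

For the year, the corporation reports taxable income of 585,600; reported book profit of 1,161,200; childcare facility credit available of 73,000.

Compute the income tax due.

313,524

Standard income tax:
  97,000 × 11% = 10,670
  232,000 × 20% = 46,400
  256,600 × 28% = 71,848
  → 128,918
  Less childcare facility credit 73,000 → 55,918

Shadow minimum tax:
  Base (reported book profit): 1,161,200
  Exemption: 25% × (1,161,200 − 462,000) = 174,800 ≥ 47,000, so the exemption is fully phased out
  Base: 1,161,200 − 0 = 1,161,200
  1,161,200 × 27% = 313,524

313,524 > 55,918, so the shadow minimum tax is the binding amount.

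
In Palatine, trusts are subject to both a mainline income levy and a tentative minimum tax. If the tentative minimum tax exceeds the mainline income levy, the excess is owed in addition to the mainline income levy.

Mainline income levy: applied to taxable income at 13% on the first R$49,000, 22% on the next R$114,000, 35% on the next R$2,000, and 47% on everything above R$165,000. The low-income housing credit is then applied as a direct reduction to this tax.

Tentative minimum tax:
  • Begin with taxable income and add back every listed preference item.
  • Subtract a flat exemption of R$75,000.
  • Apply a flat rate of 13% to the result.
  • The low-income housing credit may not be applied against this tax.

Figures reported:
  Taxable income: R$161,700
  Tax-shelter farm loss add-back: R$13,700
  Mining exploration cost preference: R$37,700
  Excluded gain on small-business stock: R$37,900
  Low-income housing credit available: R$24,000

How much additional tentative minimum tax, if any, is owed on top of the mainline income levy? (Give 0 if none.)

Tentative minimum tax:
  Adjusted income: R$161,700 + R$13,700 + R$37,700 + R$37,900 = R$251,000
  Less exemption R$75,000 → base R$176,000
  R$176,000 × 13% = R$22,880

Mainline income levy:
  R$49,000 × 13% = R$6,370
  R$112,700 × 22% = R$24,794
  → R$31,164
  Less low-income housing credit R$24,000 → R$7,164

Excess of tentative minimum tax over mainline income levy: R$22,880 − R$7,164 = R$15,716.

R$15,716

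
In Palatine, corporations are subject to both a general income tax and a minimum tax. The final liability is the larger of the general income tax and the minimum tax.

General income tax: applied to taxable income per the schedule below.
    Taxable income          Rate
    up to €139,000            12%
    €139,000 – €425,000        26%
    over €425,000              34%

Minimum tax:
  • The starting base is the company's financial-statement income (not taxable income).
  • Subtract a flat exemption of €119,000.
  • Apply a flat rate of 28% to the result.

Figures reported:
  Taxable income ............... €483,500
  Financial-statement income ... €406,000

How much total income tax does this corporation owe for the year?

Minimum tax:
  Base (financial-statement income): €406,000
  Less exemption €119,000 → base €287,000
  €287,000 × 28% = €80,360

General income tax:
  €139,000 × 12% = €16,680
  €286,000 × 26% = €74,360
  €58,500 × 34% = €19,890
  → €110,930

€110,930 > €80,360, so the general income tax governs.

€110,930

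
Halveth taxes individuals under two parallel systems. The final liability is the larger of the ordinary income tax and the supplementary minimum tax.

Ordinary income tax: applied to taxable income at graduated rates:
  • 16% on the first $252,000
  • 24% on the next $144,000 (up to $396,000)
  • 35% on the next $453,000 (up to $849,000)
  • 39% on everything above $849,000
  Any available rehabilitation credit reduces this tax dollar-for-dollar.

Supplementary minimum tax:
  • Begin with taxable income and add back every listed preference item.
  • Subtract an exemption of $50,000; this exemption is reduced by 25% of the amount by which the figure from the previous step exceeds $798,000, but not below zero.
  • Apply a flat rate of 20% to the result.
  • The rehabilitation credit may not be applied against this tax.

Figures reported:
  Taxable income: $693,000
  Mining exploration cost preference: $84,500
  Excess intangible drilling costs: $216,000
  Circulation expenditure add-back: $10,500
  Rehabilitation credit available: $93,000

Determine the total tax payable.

$200,800

Supplementary minimum tax:
  Adjusted income: $693,000 + $84,500 + $216,000 + $10,500 = $1,004,000
  Exemption: 25% × ($1,004,000 − $798,000) = $51,500 ≥ $50,000, so the exemption is fully phased out
  Base: $1,004,000 − $0 = $1,004,000
  $1,004,000 × 20% = $200,800

Ordinary income tax:
  $252,000 × 16% = $40,320
  $144,000 × 24% = $34,560
  $297,000 × 35% = $103,950
  → $178,830
  Less rehabilitation credit $93,000 → $85,830

$200,800 > $85,830, so the supplementary minimum tax is the binding amount.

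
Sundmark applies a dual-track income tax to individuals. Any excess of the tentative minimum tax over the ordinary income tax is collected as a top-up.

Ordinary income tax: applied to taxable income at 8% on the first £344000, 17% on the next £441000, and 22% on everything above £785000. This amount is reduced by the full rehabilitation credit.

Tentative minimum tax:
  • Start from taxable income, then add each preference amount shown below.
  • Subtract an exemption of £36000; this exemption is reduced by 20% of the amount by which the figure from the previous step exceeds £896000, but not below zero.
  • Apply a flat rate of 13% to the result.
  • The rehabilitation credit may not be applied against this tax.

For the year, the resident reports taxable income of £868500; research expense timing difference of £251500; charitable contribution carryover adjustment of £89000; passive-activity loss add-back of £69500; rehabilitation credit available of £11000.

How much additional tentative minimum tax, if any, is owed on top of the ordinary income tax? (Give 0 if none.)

£56345

Tentative minimum tax:
  Adjusted income: £868500 + £251500 + £89000 + £69500 = £1278500
  Exemption: 20% × (£1278500 − £896000) = £76500 ≥ £36000, so the exemption is fully phased out
  Base: £1278500 − £0 = £1278500
  £1278500 × 13% = £166205

Ordinary income tax:
  £344000 × 8% = £27520
  £441000 × 17% = £74970
  £83500 × 22% = £18370
  → £120860
  Less rehabilitation credit £11000 → £109860

Excess of tentative minimum tax over ordinary income tax: £166205 − £109860 = £56345.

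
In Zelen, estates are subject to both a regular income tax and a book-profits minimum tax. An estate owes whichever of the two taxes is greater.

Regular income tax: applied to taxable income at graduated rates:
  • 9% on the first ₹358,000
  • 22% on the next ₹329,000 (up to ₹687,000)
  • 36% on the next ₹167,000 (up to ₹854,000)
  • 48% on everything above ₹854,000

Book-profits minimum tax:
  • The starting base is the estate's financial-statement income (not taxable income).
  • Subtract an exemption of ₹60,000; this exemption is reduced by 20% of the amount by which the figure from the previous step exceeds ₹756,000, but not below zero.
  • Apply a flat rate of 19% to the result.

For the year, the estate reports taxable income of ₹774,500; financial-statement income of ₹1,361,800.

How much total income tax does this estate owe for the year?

Book-profits minimum tax:
  Base (financial-statement income): ₹1,361,800
  Exemption: 20% × (₹1,361,800 − ₹756,000) = ₹121,160 ≥ ₹60,000, so the exemption is fully phased out
  Base: ₹1,361,800 − ₹0 = ₹1,361,800
  ₹1,361,800 × 19% = ₹258,742

Regular income tax:
  ₹358,000 × 9% = ₹32,220
  ₹329,000 × 22% = ₹72,380
  ₹87,500 × 36% = ₹31,500
  → ₹136,100

₹258,742 > ₹136,100, so the book-profits minimum tax is the binding amount.

₹258,742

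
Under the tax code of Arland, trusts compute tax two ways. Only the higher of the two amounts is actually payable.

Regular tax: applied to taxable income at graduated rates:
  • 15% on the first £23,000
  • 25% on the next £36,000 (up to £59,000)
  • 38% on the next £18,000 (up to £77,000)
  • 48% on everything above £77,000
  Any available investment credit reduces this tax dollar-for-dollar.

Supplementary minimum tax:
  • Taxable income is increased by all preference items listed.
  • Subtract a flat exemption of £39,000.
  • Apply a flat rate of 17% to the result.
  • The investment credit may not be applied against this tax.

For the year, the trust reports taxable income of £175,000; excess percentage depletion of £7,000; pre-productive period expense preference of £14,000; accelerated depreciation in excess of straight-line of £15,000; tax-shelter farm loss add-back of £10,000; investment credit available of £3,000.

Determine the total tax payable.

Supplementary minimum tax:
  Adjusted income: £175,000 + £7,000 + £14,000 + £15,000 + £10,000 = £221,000
  Less exemption £39,000 → base £182,000
  £182,000 × 17% = £30,940

Regular tax:
  £23,000 × 15% = £3,450
  £36,000 × 25% = £9,000
  £18,000 × 38% = £6,840
  £98,000 × 48% = £47,040
  → £66,330
  Less investment credit £3,000 → £63,330

£63,330 > £30,940, so the regular tax governs.

£63,330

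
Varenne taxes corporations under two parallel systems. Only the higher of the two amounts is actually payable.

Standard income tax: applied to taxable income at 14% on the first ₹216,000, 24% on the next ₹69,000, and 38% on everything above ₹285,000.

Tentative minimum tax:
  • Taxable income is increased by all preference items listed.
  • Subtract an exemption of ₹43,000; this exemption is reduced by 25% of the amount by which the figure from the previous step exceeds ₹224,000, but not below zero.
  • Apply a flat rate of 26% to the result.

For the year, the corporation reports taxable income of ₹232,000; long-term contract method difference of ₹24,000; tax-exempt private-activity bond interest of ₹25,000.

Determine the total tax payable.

₹65,585

Standard income tax:
  ₹216,000 × 14% = ₹30,240
  ₹16,000 × 24% = ₹3,840
  → ₹34,080

Tentative minimum tax:
  Adjusted income: ₹232,000 + ₹24,000 + ₹25,000 = ₹281,000
  Exemption: ₹43,000 − 25% × (₹281,000 − ₹224,000) = ₹43,000 − ₹14,250 = ₹28,750
  Base: ₹281,000 − ₹28,750 = ₹252,250
  ₹252,250 × 26% = ₹65,585

₹65,585 > ₹34,080, so the tentative minimum tax is the binding amount.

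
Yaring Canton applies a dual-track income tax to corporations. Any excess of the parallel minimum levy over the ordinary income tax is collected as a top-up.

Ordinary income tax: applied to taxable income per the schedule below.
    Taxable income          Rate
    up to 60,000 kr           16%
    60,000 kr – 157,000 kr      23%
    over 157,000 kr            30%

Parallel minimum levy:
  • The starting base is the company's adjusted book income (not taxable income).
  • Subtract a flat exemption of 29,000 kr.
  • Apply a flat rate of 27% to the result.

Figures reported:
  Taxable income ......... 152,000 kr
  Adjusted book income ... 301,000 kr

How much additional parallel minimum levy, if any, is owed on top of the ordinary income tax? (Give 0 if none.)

Ordinary income tax:
  60,000 kr × 16% = 9,600 kr
  92,000 kr × 23% = 21,160 kr
  → 30,760 kr

Parallel minimum levy:
  Base (adjusted book income): 301,000 kr
  Less exemption 29,000 kr → base 272,000 kr
  272,000 kr × 27% = 73,440 kr

Excess of parallel minimum levy over ordinary income tax: 73,440 kr − 30,760 kr = 42,680 kr.

42,680 kr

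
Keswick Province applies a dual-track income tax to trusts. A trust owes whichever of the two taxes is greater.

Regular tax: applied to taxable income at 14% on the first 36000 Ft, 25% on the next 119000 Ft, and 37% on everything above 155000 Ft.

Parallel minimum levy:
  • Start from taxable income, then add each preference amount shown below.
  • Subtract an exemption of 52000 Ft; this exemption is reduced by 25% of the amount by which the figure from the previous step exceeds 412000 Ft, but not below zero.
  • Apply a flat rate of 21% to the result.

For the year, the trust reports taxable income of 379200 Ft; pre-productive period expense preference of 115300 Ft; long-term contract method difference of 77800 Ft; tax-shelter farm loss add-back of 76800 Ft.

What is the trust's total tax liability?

Parallel minimum levy:
  Adjusted income: 379200 Ft + 115300 Ft + 77800 Ft + 76800 Ft = 649100 Ft
  Exemption: 25% × (649100 Ft − 412000 Ft) = 59275 Ft ≥ 52000 Ft, so the exemption is fully phased out
  Base: 649100 Ft − 0 Ft = 649100 Ft
  649100 Ft × 21% = 136311 Ft

Regular tax:
  36000 Ft × 14% = 5040 Ft
  119000 Ft × 25% = 29750 Ft
  224200 Ft × 37% = 82954 Ft
  → 117744 Ft

136311 Ft > 117744 Ft, so the parallel minimum levy is the binding amount.

136311 Ft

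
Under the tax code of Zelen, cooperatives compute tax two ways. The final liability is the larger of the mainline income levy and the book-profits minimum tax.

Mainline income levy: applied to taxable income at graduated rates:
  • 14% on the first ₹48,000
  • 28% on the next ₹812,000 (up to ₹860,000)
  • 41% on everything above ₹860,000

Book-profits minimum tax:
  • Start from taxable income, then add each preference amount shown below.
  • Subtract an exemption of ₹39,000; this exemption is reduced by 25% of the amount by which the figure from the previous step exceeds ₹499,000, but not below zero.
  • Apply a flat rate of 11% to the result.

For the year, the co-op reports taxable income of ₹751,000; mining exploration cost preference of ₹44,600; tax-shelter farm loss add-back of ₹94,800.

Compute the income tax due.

Mainline income levy:
  ₹48,000 × 14% = ₹6,720
  ₹703,000 × 28% = ₹196,840
  → ₹203,560

Book-profits minimum tax:
  Adjusted income: ₹751,000 + ₹44,600 + ₹94,800 = ₹890,400
  Exemption: 25% × (₹890,400 − ₹499,000) = ₹97,850 ≥ ₹39,000, so the exemption is fully phased out
  Base: ₹890,400 − ₹0 = ₹890,400
  ₹890,400 × 11% = ₹97,944

₹203,560 > ₹97,944, so the mainline income levy governs.

₹203,560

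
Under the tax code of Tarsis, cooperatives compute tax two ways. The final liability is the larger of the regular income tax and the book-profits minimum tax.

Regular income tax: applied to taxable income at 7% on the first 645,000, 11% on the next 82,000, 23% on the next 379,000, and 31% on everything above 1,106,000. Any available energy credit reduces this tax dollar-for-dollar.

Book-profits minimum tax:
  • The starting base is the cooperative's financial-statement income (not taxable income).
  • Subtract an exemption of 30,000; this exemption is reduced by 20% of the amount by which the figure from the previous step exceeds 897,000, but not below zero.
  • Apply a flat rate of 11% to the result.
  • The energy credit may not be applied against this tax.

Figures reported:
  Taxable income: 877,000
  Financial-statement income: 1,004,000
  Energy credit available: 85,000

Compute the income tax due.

Book-profits minimum tax:
  Base (financial-statement income): 1,004,000
  Exemption: 30,000 − 20% × (1,004,000 − 897,000) = 30,000 − 21,400 = 8,600
  Base: 1,004,000 − 8,600 = 995,400
  995,400 × 11% = 109,494

Regular income tax:
  645,000 × 7% = 45,150
  82,000 × 11% = 9,020
  150,000 × 23% = 34,500
  → 88,670
  Less energy credit 85,000 → 3,670

109,494 > 3,670, so the book-profits minimum tax is the binding amount.

109,494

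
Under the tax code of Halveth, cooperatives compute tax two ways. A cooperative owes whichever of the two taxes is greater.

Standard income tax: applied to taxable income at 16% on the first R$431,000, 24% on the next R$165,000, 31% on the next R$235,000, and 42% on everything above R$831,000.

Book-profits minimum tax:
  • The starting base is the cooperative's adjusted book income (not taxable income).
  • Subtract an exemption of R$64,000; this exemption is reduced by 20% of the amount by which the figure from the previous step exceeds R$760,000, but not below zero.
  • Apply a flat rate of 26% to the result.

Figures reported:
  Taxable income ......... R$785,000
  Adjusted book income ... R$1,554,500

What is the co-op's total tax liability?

Book-profits minimum tax:
  Base (adjusted book income): R$1,554,500
  Exemption: 20% × (R$1,554,500 − R$760,000) = R$158,900 ≥ R$64,000, so the exemption is fully phased out
  Base: R$1,554,500 − R$0 = R$1,554,500
  R$1,554,500 × 26% = R$404,170

Standard income tax:
  R$431,000 × 16% = R$68,960
  R$165,000 × 24% = R$39,600
  R$189,000 × 31% = R$58,590
  → R$167,150

R$404,170 > R$167,150, so the book-profits minimum tax is the binding amount.

R$404,170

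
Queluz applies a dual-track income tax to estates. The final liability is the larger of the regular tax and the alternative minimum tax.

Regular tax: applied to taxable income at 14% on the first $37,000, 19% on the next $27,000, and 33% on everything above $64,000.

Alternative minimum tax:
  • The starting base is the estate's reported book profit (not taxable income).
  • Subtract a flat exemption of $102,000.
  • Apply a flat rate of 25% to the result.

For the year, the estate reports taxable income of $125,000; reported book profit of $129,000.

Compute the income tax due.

Regular tax:
  $37,000 × 14% = $5,180
  $27,000 × 19% = $5,130
  $61,000 × 33% = $20,130
  → $30,440

Alternative minimum tax:
  Base (reported book profit): $129,000
  Less exemption $102,000 → base $27,000
  $27,000 × 25% = $6,750

$30,440 > $6,750, so the regular tax governs.

$30,440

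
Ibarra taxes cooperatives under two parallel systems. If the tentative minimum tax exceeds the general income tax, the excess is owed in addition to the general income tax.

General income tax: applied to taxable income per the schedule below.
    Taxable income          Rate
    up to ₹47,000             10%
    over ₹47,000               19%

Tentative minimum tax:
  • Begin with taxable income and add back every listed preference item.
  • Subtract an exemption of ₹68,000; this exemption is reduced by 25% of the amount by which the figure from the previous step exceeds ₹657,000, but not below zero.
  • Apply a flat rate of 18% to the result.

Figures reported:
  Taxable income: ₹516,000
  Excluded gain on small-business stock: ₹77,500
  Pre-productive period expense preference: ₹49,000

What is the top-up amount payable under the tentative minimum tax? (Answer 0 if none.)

General income tax:
  ₹47,000 × 10% = ₹4,700
  ₹469,000 × 19% = ₹89,110
  → ₹93,810

Tentative minimum tax:
  Adjusted income: ₹516,000 + ₹77,500 + ₹49,000 = ₹642,500
  Exemption: ₹642,500 ≤ ₹657,000, so full ₹68,000 applies
  Base: ₹642,500 − ₹68,000 = ₹574,500
  ₹574,500 × 18% = ₹103,410

Excess of tentative minimum tax over general income tax: ₹103,410 − ₹93,810 = ₹9,600.

₹9,600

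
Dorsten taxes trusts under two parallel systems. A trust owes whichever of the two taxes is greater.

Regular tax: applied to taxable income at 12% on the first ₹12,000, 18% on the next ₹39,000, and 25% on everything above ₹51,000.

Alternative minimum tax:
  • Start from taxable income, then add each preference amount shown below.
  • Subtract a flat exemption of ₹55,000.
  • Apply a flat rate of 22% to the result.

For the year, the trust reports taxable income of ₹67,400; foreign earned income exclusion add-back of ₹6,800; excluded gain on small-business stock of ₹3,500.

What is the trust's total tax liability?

Regular tax:
  ₹12,000 × 12% = ₹1,440
  ₹39,000 × 18% = ₹7,020
  ₹16,400 × 25% = ₹4,100
  → ₹12,560

Alternative minimum tax:
  Adjusted income: ₹67,400 + ₹6,800 + ₹3,500 = ₹77,700
  Less exemption ₹55,000 → base ₹22,700
  ₹22,700 × 22% = ₹4,994

₹12,560 > ₹4,994, so the regular tax governs.

₹12,560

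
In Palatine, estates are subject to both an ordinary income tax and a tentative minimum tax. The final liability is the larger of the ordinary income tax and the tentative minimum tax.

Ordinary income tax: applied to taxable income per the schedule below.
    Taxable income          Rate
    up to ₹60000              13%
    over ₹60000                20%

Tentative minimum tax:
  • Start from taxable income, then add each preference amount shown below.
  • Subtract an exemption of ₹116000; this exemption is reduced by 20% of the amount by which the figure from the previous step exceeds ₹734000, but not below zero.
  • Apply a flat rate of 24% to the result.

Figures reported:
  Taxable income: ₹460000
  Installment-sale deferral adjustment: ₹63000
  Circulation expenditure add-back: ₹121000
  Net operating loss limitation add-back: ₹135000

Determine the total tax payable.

Tentative minimum tax:
  Adjusted income: ₹460000 + ₹63000 + ₹121000 + ₹135000 = ₹779000
  Exemption: ₹116000 − 20% × (₹779000 − ₹734000) = ₹116000 − ₹9000 = ₹107000
  Base: ₹779000 − ₹107000 = ₹672000
  ₹672000 × 24% = ₹161280

Ordinary income tax:
  ₹60000 × 13% = ₹7800
  ₹400000 × 20% = ₹80000
  → ₹87800

₹161280 > ₹87800, so the tentative minimum tax is the binding amount.

₹161280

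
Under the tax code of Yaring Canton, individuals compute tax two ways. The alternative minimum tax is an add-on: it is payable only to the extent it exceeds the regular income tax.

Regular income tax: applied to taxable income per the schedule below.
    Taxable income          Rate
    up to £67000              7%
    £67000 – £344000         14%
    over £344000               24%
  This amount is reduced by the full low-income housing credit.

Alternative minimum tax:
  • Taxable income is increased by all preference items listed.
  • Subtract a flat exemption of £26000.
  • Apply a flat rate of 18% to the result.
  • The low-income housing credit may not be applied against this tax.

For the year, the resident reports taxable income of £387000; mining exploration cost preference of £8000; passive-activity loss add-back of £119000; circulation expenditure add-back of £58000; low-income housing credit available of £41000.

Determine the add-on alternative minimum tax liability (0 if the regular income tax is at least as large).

£85490

Alternative minimum tax:
  Adjusted income: £387000 + £8000 + £119000 + £58000 = £572000
  Less exemption £26000 → base £546000
  £546000 × 18% = £98280

Regular income tax:
  £67000 × 7% = £4690
  £277000 × 14% = £38780
  £43000 × 24% = £10320
  → £53790
  Less low-income housing credit £41000 → £12790

Excess of alternative minimum tax over regular income tax: £98280 − £12790 = £85490.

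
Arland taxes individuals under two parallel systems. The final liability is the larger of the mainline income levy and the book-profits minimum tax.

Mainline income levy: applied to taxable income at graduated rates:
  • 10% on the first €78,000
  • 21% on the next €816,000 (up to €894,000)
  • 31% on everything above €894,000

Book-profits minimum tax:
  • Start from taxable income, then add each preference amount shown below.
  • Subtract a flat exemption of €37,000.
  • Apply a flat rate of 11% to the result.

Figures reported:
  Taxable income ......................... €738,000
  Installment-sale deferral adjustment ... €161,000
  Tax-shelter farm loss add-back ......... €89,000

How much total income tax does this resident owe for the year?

Mainline income levy:
  €78,000 × 10% = €7,800
  €660,000 × 21% = €138,600
  → €146,400

Book-profits minimum tax:
  Adjusted income: €738,000 + €161,000 + €89,000 = €988,000
  Less exemption €37,000 → base €951,000
  €951,000 × 11% = €104,610

€146,400 > €104,610, so the mainline income levy governs.

€146,400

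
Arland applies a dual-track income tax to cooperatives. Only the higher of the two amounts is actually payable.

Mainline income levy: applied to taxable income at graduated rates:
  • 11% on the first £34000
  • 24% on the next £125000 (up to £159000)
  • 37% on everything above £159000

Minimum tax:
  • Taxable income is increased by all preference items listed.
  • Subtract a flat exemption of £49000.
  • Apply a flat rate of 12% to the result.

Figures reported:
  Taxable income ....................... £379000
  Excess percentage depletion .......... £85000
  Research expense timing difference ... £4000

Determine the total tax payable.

£115140

Mainline income levy:
  £34000 × 11% = £3740
  £125000 × 24% = £30000
  £220000 × 37% = £81400
  → £115140

Minimum tax:
  Adjusted income: £379000 + £85000 + £4000 = £468000
  Less exemption £49000 → base £419000
  £419000 × 12% = £50280

£115140 > £50280, so the mainline income levy governs.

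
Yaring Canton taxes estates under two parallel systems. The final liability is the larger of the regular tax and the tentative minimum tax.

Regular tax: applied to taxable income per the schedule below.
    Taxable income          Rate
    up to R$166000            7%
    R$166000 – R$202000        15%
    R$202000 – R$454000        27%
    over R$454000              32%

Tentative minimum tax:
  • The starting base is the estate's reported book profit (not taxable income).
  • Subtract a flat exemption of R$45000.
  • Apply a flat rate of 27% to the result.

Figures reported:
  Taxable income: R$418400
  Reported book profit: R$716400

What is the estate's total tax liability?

R$181278

Tentative minimum tax:
  Base (reported book profit): R$716400
  Less exemption R$45000 → base R$671400
  R$671400 × 27% = R$181278

Regular tax:
  R$166000 × 7% = R$11620
  R$36000 × 15% = R$5400
  R$216400 × 27% = R$58428
  → R$75448

R$181278 > R$75448, so the tentative minimum tax is the binding amount.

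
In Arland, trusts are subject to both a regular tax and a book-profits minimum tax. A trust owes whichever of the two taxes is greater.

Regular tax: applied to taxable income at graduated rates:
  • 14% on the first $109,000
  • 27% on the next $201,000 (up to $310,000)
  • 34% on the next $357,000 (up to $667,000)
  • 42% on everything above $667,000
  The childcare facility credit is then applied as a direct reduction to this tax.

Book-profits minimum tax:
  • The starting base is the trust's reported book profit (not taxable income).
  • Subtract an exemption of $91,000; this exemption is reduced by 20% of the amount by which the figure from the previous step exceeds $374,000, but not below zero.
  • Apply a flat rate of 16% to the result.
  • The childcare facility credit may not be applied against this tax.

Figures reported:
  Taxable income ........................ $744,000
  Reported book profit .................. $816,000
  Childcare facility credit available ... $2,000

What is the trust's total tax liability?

$221,250

Book-profits minimum tax:
  Base (reported book profit): $816,000
  Exemption: $91,000 − 20% × ($816,000 − $374,000) = $91,000 − $88,400 = $2,600
  Base: $816,000 − $2,600 = $813,400
  $813,400 × 16% = $130,144

Regular tax:
  $109,000 × 14% = $15,260
  $201,000 × 27% = $54,270
  $357,000 × 34% = $121,380
  $77,000 × 42% = $32,340
  → $223,250
  Less childcare facility credit $2,000 → $221,250

$221,250 > $130,144, so the regular tax governs.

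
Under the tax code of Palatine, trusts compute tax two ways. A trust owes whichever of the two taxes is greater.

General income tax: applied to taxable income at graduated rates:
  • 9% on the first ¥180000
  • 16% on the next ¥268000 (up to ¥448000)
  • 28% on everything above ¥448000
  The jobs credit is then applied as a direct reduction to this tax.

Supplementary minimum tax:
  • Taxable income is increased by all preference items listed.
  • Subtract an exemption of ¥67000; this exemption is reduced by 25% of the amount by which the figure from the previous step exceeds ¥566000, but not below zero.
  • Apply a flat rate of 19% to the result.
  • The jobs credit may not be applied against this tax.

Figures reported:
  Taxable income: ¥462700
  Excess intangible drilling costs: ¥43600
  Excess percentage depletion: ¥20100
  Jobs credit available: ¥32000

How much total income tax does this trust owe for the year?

General income tax:
  ¥180000 × 9% = ¥16200
  ¥268000 × 16% = ¥42880
  ¥14700 × 28% = ¥4116
  → ¥63196
  Less jobs credit ¥32000 → ¥31196

Supplementary minimum tax:
  Adjusted income: ¥462700 + ¥43600 + ¥20100 = ¥526400
  Exemption: ¥526400 ≤ ¥566000, so full ¥67000 applies
  Base: ¥526400 − ¥67000 = ¥459400
  ¥459400 × 19% = ¥87286

¥87286 > ¥31196, so the supplementary minimum tax is the binding amount.

¥87286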